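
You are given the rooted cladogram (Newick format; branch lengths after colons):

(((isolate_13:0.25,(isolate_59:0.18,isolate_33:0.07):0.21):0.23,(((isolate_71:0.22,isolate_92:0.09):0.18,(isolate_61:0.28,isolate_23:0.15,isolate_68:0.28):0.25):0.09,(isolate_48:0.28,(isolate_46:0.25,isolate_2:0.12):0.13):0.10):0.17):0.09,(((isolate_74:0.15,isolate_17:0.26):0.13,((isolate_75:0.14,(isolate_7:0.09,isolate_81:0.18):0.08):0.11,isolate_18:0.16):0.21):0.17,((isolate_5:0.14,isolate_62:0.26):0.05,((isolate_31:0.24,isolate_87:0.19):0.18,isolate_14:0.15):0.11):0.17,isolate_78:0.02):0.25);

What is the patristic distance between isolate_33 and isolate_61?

The path runs isolate_33 → … → MRCA → … → isolate_61; the MRCA is the node subtending ((isolate_13,(isolate_59,isolate_33)),(((isolate_71,isolate_92),(isolate_61,isolate_23,isolate_68)),(isolate_48,(isolate_46,isolate_2)))).
Branch lengths along that path: 0.07 + 0.21 + 0.23 + 0.17 + 0.09 + 0.25 + 0.28 = 1.30.

1.30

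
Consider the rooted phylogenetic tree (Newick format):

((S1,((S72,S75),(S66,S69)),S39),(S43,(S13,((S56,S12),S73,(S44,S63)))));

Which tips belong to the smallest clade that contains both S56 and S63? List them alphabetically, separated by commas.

S12, S44, S56, S63, S73

Tracing S56: it sits inside (S56,S12).
Tracing S63: it sits inside (S44,S63).
The smallest clade enclosing both is ((S56,S12),S73,(S44,S63)); the answer is its 5 terminal taxa in alphabetical order.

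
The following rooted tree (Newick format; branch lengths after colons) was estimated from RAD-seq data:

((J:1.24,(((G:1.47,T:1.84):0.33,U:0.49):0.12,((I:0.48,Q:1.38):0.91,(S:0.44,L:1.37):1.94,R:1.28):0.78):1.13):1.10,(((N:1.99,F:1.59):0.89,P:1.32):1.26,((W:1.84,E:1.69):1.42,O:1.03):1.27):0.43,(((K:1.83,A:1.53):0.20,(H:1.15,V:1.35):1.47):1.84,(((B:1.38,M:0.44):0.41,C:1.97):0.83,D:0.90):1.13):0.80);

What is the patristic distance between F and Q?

The path runs F → … → MRCA → … → Q; the MRCA is the root of the tree.
Branch lengths along that path: 1.59 + 0.89 + 1.26 + 0.43 + 1.10 + 1.13 + 0.78 + 0.91 + 1.38 = 9.47.

9.47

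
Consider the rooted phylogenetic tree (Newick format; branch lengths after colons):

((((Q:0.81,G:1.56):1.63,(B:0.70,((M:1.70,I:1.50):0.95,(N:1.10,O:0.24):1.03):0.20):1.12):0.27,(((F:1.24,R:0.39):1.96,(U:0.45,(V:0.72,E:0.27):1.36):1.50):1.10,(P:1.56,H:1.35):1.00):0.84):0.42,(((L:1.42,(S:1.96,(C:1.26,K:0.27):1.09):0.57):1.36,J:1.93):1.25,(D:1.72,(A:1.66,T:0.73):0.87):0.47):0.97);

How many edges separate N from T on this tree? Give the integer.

10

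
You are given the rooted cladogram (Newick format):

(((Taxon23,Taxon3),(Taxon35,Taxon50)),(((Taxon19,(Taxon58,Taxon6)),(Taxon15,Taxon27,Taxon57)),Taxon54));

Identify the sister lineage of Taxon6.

Taxon58

Taxon6 attaches to the tree at the node subtending (Taxon58,Taxon6).
The other lineage descending from that same node — the sister group — is the single tip Taxon58.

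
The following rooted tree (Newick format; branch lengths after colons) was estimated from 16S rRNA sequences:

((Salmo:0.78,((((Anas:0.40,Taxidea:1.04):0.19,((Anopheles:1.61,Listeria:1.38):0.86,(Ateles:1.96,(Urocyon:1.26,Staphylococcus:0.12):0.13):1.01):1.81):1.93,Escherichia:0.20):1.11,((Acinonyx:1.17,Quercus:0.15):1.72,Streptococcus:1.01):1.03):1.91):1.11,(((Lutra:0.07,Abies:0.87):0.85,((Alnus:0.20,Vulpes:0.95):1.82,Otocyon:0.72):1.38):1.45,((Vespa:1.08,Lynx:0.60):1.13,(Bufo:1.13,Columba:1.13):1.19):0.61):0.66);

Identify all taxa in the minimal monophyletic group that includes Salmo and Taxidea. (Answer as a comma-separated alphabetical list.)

Tracing Salmo: it sits inside (Salmo,((((Anas,Taxidea),((Anopheles,Listeria),(Ateles,(Urocyon,Staphylococcus)))),Escherichia),((Acinonyx,Quercus),Streptococcus))).
Tracing Taxidea: it sits inside (Anas,Taxidea).
The smallest clade enclosing both is (Salmo,((((Anas,Taxidea),((Anopheles,Listeria),(Ateles,(Urocyon,Staphylococcus)))),Escherichia),((Acinonyx,Quercus),Streptococcus))); the answer is its 12 terminal taxa in alphabetical order.

Acinonyx, Anas, Anopheles, Ateles, Escherichia, Listeria, Quercus, Salmo, Staphylococcus, Streptococcus, Taxidea, Urocyon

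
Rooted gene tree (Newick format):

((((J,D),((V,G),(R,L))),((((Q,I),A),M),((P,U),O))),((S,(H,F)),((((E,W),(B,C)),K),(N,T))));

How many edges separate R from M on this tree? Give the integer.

The MRCA of R and M is the node subtending (((J,D),((V,G),(R,L))),((((Q,I),A),M),((P,U),O))).
From R up to that node: 4 branches. From M up to the same node: 3 branches. Total: 4 + 3 = 7.

7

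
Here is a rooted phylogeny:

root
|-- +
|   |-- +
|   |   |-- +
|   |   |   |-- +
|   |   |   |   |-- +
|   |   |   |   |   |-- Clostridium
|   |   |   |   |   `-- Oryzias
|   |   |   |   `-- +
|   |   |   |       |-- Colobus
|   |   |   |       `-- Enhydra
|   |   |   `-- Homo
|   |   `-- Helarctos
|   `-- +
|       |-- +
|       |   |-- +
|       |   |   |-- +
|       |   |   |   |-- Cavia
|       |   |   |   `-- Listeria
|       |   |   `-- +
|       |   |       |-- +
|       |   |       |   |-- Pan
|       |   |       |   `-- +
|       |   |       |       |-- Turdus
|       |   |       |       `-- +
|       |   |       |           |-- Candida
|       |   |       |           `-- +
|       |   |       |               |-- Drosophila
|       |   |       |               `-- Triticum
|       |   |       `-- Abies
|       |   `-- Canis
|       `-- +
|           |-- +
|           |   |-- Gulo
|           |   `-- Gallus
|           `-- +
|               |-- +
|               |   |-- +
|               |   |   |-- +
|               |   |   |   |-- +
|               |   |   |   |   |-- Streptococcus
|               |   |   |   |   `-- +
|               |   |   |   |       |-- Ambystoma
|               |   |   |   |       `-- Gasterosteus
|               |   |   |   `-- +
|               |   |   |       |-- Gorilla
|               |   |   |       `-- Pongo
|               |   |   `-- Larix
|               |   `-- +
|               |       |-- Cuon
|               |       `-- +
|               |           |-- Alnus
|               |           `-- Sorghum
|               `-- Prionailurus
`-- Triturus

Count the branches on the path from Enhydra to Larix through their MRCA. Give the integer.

The MRCA of Enhydra and Larix is the node subtending (((((Clostridium,Oryzias),(Colobus,Enhydra)),Homo),Helarctos),((((Cavia,Listeria),((Pan,(Turdus,(Candida,(Drosophila,Triticum)))),Abies)),Canis),((Gulo,Gallus),(((((Streptococcus,(Ambystoma,Gasterosteus)),(Gorilla,Pongo)),Larix),(Cuon,(Alnus,Sorghum))),Prionailurus)))).
From Enhydra up to that node: 5 branches. From Larix up to the same node: 6 branches. Total: 5 + 6 = 11.

11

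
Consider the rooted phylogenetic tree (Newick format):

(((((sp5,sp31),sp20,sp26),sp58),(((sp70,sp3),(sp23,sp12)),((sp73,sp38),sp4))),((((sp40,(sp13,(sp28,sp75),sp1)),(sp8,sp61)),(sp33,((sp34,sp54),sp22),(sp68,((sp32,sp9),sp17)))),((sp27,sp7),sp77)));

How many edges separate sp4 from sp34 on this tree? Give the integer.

10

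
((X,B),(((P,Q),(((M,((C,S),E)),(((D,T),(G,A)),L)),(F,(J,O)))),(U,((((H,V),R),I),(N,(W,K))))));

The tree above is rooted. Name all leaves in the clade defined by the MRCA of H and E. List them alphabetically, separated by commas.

A, C, D, E, F, G, H, I, J, K, L, M, N, O, P, Q, R, S, T, U, V, W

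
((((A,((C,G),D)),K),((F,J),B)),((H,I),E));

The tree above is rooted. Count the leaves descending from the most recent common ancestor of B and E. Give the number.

The MRCA of B and E is the root, so the clade is the entire tree.
That clade contains 11 terminal taxa: A, B, C, D, E, F, G, H, I, J, K.

11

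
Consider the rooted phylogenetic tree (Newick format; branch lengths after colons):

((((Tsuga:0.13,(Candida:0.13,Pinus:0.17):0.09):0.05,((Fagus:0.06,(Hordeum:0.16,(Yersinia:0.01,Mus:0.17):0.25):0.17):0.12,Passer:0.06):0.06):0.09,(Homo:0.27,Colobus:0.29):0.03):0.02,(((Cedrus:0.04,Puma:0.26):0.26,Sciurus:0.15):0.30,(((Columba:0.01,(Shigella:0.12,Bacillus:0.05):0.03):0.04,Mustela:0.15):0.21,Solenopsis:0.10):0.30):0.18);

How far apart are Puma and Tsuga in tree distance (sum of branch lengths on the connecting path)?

1.29

The path runs Puma → … → MRCA → … → Tsuga; the MRCA is the root of the tree.
Branch lengths along that path: 0.26 + 0.26 + 0.30 + 0.18 + 0.02 + 0.09 + 0.05 + 0.13 = 1.29.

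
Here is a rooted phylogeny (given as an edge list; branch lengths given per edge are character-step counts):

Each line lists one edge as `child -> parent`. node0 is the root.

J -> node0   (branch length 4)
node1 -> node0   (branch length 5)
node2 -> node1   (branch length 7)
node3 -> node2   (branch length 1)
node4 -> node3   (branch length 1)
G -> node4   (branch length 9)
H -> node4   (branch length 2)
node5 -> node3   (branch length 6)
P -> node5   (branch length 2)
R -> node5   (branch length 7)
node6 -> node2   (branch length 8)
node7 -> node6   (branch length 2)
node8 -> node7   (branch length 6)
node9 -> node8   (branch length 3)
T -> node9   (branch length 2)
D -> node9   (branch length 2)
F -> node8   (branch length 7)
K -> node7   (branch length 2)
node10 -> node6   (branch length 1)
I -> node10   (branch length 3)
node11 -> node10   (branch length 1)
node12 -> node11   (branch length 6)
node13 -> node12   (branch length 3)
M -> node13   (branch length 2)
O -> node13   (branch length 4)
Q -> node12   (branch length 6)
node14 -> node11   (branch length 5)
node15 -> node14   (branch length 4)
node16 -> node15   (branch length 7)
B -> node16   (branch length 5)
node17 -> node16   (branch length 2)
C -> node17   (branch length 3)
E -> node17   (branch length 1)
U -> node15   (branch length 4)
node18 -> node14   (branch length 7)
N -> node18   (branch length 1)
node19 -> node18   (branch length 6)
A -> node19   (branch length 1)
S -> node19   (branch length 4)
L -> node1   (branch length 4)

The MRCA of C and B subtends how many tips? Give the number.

3

The MRCA of C and B is the node subtending (B,(C,E)).
That clade contains 3 terminal taxa: B, C, E.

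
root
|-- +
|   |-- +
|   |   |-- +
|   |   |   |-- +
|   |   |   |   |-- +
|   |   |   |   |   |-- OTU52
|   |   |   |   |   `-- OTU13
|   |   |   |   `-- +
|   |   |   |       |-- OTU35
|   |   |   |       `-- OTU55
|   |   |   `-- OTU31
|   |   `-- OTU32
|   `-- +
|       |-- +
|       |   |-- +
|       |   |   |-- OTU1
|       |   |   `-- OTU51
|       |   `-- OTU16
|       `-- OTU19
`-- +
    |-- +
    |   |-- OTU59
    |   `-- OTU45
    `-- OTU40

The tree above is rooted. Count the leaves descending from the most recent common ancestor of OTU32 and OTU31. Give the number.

6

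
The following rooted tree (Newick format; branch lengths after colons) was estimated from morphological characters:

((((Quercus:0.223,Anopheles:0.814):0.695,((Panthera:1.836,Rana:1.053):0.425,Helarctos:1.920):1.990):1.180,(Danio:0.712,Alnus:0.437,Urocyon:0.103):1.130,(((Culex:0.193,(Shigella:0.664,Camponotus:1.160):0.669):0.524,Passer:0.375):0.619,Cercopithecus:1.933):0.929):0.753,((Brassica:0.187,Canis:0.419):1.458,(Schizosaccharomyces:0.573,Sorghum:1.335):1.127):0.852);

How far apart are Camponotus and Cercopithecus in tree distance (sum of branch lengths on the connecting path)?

4.905

The path runs Camponotus → … → MRCA → … → Cercopithecus; the MRCA is the node subtending (((Culex,(Shigella,Camponotus)),Passer),Cercopithecus).
Branch lengths along that path: 1.160 + 0.669 + 0.524 + 0.619 + 1.933 = 4.905.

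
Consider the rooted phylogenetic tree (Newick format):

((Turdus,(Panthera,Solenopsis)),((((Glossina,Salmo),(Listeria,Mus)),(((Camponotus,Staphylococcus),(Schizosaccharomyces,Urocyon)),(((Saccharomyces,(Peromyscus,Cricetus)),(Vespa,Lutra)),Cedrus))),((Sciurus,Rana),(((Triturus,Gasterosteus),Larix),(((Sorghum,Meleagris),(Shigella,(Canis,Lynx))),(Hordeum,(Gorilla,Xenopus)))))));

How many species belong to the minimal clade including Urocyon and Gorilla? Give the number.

The MRCA of Urocyon and Gorilla is the node subtending ((((Glossina,Salmo),(Listeria,Mus)),(((Camponotus,Staphylococcus),(Schizosaccharomyces,Urocyon)),(((Saccharomyces,(Peromyscus,Cricetus)),(Vespa,Lutra)),Cedrus))),((Sciurus,Rana),(((Triturus,Gasterosteus),Larix),(((Sorghum,Meleagris),(Shigella,(Canis,Lynx))),(Hordeum,(Gorilla,Xenopus)))))).
That clade contains 27 terminal taxa: Camponotus, Canis, Cedrus, Cricetus, Gasterosteus, Glossina, Gorilla, Hordeum, Larix, Listeria, Lutra, Lynx, Meleagris, Mus, Peromyscus, Rana, Saccharomyces, Salmo, Schizosaccharomyces, Sciurus, Shigella, Sorghum, Staphylococcus, Triturus, Urocyon, Vespa, Xenopus.

27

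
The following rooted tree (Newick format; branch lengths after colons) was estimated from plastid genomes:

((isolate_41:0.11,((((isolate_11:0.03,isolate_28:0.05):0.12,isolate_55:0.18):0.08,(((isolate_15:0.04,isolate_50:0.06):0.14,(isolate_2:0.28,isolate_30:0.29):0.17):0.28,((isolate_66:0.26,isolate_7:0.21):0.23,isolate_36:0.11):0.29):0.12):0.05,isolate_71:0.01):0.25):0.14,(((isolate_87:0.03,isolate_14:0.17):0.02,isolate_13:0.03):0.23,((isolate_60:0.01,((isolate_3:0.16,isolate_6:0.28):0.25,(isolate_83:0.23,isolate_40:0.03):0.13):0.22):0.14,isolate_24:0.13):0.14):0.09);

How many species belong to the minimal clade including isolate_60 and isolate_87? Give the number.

9

The MRCA of isolate_60 and isolate_87 is the node subtending (((isolate_87,isolate_14),isolate_13),((isolate_60,((isolate_3,isolate_6),(isolate_83,isolate_40))),isolate_24)).
That clade contains 9 terminal taxa: isolate_13, isolate_14, isolate_24, isolate_3, isolate_40, isolate_6, isolate_60, isolate_83, isolate_87.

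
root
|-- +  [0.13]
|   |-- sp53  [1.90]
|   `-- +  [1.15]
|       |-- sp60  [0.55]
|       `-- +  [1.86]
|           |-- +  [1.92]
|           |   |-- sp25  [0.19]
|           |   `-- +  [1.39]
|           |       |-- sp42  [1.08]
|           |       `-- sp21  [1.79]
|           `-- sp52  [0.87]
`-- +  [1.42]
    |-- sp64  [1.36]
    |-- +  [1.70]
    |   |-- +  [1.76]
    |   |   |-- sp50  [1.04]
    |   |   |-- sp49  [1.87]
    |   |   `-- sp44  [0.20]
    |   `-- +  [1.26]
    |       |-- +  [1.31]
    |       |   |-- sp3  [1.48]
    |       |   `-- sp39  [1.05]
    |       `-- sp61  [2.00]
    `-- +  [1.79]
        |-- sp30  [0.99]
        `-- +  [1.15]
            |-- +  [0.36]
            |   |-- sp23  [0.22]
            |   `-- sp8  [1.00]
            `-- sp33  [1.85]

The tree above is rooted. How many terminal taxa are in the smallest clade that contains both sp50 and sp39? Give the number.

6

The MRCA of sp50 and sp39 is the node subtending ((sp50,sp49,sp44),((sp3,sp39),sp61)).
That clade contains 6 terminal taxa: sp3, sp39, sp44, sp49, sp50, sp61.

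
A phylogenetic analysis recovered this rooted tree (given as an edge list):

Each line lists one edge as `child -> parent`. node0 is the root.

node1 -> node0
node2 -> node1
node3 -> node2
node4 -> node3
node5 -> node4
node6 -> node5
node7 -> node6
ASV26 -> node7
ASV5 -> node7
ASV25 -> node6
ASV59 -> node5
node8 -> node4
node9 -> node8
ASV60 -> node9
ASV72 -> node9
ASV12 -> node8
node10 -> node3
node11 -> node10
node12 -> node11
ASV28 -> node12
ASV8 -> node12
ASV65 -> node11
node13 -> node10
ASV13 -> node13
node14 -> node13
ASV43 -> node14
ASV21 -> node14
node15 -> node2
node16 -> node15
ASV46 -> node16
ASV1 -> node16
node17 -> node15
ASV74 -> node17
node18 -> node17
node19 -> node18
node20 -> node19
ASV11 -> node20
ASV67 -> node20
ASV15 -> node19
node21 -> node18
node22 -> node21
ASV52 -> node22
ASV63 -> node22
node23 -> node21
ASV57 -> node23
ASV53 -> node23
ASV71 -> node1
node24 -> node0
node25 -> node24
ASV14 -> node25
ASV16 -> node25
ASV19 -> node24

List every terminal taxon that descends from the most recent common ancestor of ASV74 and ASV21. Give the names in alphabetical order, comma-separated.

ASV1, ASV11, ASV12, ASV13, ASV15, ASV21, ASV25, ASV26, ASV28, ASV43, ASV46, ASV5, ASV52, ASV53, ASV57, ASV59, ASV60, ASV63, ASV65, ASV67, ASV72, ASV74, ASV8

Tracing ASV74: it sits inside (ASV74,(((ASV11,ASV67),ASV15),((ASV52,ASV63),(ASV57,ASV53)))).
Tracing ASV21: it sits inside (ASV43,ASV21).
The smallest clade enclosing both is ((((((ASV26,ASV5),ASV25),ASV59),((ASV60,ASV72),ASV12)),(((ASV28,ASV8),ASV65),(ASV13,(ASV43,ASV21)))),((ASV46,ASV1),(ASV74,(((ASV11,ASV67),ASV15),((ASV52,ASV63),(ASV57,ASV53)))))); the answer is its 23 terminal taxa in alphabetical order.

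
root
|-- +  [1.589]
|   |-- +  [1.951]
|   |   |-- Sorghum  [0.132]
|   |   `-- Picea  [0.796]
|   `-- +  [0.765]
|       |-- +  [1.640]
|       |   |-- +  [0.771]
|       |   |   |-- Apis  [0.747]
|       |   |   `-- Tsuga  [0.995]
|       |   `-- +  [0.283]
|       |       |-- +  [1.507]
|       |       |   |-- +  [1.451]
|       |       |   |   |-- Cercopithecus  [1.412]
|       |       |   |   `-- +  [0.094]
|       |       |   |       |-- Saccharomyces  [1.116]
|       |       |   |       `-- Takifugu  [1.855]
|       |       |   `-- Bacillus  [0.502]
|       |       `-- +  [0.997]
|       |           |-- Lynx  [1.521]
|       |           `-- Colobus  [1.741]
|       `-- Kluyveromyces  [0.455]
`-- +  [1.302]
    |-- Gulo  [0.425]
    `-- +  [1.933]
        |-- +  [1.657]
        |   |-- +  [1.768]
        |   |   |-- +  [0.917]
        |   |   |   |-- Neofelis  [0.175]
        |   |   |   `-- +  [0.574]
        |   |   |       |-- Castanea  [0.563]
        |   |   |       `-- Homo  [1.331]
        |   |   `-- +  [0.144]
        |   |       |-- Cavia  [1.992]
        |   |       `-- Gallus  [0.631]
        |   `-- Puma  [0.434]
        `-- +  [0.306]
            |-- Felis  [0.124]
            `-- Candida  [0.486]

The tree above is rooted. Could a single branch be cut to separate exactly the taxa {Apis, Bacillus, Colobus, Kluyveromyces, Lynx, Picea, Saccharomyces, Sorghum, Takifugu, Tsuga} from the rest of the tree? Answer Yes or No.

No

The MRCA of the listed taxa subtends ((Sorghum,Picea),(((Apis,Tsuga),(((Cercopithecus,(Saccharomyces,Takifugu)),Bacillus),(Lynx,Colobus))),Kluyveromyces)).
That clade also contains Cercopithecus, which is not in the proposed group, so the group is not monophyletic.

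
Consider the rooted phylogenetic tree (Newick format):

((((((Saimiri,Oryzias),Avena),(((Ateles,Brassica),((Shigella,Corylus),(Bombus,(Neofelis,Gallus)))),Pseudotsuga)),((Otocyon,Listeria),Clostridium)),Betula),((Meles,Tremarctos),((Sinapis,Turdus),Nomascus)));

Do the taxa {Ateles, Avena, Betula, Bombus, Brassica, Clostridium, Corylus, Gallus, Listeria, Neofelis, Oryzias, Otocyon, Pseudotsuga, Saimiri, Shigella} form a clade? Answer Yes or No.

The most recent common ancestor of these taxa subtends (((((Saimiri,Oryzias),Avena),(((Ateles,Brassica),((Shigella,Corylus),(Bombus,(Neofelis,Gallus)))),Pseudotsuga)),((Otocyon,Listeria),Clostridium)),Betula).
That clade has exactly 15 tips — every listed taxon and nothing else — so the group is monophyletic.

Yes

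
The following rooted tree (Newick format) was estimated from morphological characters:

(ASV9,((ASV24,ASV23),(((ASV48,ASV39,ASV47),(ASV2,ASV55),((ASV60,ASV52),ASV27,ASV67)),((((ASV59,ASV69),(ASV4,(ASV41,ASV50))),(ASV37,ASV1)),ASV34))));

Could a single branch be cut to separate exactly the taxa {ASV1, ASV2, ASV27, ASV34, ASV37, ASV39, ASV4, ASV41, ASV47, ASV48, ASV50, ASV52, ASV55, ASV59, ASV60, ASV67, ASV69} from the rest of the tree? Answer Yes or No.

Yes

The most recent common ancestor of these taxa subtends (((ASV48,ASV39,ASV47),(ASV2,ASV55),((ASV60,ASV52),ASV27,ASV67)),((((ASV59,ASV69),(ASV4,(ASV41,ASV50))),(ASV37,ASV1)),ASV34)).
That clade has exactly 17 tips — every listed taxon and nothing else — so the group is monophyletic.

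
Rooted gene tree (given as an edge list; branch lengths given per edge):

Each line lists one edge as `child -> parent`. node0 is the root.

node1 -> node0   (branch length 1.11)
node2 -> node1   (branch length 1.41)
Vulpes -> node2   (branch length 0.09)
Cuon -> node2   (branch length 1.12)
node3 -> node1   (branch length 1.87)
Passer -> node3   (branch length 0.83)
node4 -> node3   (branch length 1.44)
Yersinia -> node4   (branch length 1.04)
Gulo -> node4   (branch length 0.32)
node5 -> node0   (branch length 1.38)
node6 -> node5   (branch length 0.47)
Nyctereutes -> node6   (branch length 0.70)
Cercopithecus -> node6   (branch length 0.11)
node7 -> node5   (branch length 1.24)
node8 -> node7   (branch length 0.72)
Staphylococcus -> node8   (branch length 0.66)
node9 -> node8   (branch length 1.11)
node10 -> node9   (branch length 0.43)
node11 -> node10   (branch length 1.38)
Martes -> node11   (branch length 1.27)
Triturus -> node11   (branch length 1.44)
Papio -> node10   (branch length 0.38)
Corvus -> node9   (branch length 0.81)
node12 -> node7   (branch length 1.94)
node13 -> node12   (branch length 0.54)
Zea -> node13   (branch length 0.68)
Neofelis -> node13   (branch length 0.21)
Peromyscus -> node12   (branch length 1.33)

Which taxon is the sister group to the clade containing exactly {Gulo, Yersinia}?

The clade containing exactly {Gulo, Yersinia} attaches to the tree at the node subtending (Passer,(Yersinia,Gulo)).
The other lineage descending from that same node — the sister group — is the single tip Passer.

Passer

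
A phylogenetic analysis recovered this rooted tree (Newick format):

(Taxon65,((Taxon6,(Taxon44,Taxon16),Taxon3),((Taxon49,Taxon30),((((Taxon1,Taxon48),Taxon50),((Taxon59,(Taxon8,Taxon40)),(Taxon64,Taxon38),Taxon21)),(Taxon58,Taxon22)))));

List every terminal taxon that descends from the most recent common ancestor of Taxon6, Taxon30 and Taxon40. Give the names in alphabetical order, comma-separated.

Tracing Taxon6: it sits inside (Taxon6,(Taxon44,Taxon16),Taxon3).
Tracing Taxon30: it sits inside (Taxon49,Taxon30).
Tracing Taxon40: it sits inside (Taxon8,Taxon40).
The smallest clade enclosing all 3 is ((Taxon6,(Taxon44,Taxon16),Taxon3),((Taxon49,Taxon30),((((Taxon1,Taxon48),Taxon50),((Taxon59,(Taxon8,Taxon40)),(Taxon64,Taxon38),Taxon21)),(Taxon58,Taxon22)))); the answer is its 17 terminal taxa in alphabetical order.

Taxon1, Taxon16, Taxon21, Taxon22, Taxon3, Taxon30, Taxon38, Taxon40, Taxon44, Taxon48, Taxon49, Taxon50, Taxon58, Taxon59, Taxon6, Taxon64, Taxon8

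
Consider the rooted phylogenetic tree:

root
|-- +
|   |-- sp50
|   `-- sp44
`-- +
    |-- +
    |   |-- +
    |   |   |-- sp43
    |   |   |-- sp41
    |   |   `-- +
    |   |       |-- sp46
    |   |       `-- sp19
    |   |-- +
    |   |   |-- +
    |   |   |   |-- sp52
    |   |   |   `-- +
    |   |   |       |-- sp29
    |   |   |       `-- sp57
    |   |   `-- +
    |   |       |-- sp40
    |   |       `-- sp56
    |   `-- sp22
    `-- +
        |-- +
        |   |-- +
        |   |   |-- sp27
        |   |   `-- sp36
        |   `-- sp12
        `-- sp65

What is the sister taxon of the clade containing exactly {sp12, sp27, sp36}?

sp65

The clade containing exactly {sp12, sp27, sp36} attaches to the tree at the node subtending (((sp27,sp36),sp12),sp65).
The other lineage descending from that same node — the sister group — is the single tip sp65.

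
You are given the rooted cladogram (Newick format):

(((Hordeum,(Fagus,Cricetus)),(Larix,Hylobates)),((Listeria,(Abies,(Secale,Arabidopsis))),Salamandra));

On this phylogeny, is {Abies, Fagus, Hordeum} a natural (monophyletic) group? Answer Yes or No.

The MRCA of the listed taxa is the root, so the smallest clade containing them is the whole tree.
That clade also contains Arabidopsis, Cricetus, Hylobates, Larix, Listeria, Salamandra, Secale, which are not in the proposed group, so the group is not monophyletic.

No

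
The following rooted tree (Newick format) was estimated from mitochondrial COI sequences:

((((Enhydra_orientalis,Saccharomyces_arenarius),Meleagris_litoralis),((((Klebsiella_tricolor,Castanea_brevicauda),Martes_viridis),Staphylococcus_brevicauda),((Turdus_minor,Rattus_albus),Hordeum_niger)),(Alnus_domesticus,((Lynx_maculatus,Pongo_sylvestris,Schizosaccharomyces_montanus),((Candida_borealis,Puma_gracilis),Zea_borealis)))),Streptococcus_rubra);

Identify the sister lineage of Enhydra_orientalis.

Saccharomyces_arenarius

Enhydra_orientalis attaches to the tree at the node subtending (Enhydra_orientalis,Saccharomyces_arenarius).
The other lineage descending from that same node — the sister group — is the single tip Saccharomyces_arenarius.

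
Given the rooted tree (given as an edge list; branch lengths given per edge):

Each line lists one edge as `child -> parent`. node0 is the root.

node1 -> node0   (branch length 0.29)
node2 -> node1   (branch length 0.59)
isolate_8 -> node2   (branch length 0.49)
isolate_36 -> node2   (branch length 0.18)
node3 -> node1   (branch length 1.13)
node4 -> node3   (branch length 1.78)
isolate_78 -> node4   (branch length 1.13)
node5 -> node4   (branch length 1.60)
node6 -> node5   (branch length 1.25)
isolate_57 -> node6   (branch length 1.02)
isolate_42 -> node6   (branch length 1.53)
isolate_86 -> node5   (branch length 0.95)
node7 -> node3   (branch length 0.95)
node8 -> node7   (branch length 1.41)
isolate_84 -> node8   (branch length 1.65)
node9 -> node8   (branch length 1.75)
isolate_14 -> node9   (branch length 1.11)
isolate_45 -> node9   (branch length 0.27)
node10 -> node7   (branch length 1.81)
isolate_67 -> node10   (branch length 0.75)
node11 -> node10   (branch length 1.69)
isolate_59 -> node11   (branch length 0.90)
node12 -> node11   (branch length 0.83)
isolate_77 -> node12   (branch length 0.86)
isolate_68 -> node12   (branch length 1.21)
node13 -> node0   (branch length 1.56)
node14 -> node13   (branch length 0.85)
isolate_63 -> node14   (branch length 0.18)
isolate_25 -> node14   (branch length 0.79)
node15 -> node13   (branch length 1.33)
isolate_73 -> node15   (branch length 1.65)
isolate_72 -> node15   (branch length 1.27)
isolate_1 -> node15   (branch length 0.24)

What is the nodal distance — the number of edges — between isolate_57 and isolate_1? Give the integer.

9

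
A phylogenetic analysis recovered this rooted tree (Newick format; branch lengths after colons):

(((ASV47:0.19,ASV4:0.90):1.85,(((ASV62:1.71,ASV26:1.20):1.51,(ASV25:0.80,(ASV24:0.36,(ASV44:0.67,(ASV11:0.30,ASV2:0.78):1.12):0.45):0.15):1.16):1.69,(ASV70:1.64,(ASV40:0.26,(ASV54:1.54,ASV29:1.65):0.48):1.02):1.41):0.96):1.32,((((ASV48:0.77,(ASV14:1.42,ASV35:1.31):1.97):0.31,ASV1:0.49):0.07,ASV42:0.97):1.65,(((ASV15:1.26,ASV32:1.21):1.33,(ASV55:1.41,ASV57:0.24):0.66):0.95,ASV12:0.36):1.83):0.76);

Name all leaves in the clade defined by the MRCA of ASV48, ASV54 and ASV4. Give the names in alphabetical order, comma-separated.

Tracing ASV48: it sits inside (ASV48,(ASV14,ASV35)).
Tracing ASV54: it sits inside (ASV54,ASV29).
Tracing ASV4: it sits inside (ASV47,ASV4).
The smallest clade enclosing all 3 is the whole tree (their MRCA is the root), so the answer is all 23 tips in alphabetical order.

ASV1, ASV11, ASV12, ASV14, ASV15, ASV2, ASV24, ASV25, ASV26, ASV29, ASV32, ASV35, ASV4, ASV40, ASV42, ASV44, ASV47, ASV48, ASV54, ASV55, ASV57, ASV62, ASV70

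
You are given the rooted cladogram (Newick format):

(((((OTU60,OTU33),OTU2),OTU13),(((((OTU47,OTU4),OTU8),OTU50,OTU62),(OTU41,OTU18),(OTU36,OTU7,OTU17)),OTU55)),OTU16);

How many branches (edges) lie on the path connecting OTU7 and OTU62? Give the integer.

4

The MRCA of OTU7 and OTU62 is the node subtending ((((OTU47,OTU4),OTU8),OTU50,OTU62),(OTU41,OTU18),(OTU36,OTU7,OTU17)).
From OTU7 up to that node: 2 branches. From OTU62 up to the same node: 2 branches. Total: 2 + 2 = 4.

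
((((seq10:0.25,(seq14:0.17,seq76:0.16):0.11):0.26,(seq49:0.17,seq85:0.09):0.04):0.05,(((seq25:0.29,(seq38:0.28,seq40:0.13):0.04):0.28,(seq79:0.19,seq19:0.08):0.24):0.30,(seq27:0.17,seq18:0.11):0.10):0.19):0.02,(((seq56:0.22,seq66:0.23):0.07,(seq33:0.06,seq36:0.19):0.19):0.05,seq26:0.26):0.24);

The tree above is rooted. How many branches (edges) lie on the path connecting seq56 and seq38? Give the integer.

10

The MRCA of seq56 and seq38 is the root of the tree.
From seq56 up to that node: 4 branches. From seq38 up to the same node: 6 branches. Total: 4 + 6 = 10.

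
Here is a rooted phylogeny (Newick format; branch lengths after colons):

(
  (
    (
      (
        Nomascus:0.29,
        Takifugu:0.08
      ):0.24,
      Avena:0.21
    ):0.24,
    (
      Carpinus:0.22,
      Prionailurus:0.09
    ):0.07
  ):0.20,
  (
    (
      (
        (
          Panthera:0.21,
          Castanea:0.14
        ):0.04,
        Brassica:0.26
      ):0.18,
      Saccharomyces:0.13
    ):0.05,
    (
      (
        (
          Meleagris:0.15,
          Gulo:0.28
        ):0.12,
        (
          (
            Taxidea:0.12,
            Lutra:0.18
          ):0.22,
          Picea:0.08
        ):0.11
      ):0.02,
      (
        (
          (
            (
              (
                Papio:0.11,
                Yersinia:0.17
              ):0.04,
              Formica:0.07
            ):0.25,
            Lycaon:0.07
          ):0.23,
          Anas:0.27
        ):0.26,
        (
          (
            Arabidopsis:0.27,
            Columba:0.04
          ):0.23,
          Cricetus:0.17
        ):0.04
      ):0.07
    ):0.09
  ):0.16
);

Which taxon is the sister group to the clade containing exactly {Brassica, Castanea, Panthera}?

Saccharomyces

The clade containing exactly {Brassica, Castanea, Panthera} attaches to the tree at the node subtending (((Panthera,Castanea),Brassica),Saccharomyces).
The other lineage descending from that same node — the sister group — is the single tip Saccharomyces.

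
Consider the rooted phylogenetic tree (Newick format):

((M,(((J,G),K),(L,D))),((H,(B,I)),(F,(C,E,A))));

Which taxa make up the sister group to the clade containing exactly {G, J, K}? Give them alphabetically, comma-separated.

D, L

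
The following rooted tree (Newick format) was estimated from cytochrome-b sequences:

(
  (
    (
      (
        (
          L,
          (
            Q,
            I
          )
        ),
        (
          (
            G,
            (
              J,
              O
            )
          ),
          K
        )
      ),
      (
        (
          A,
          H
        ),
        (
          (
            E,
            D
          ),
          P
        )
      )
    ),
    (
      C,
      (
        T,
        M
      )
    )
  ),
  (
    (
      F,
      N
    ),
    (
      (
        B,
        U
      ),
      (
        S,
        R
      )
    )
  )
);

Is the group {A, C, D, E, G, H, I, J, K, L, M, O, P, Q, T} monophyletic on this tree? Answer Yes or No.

Yes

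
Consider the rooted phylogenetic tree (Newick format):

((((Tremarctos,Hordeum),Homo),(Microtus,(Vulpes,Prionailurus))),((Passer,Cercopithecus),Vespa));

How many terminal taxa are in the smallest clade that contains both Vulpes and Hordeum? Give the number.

6

The MRCA of Vulpes and Hordeum is the node subtending (((Tremarctos,Hordeum),Homo),(Microtus,(Vulpes,Prionailurus))).
That clade contains 6 terminal taxa: Homo, Hordeum, Microtus, Prionailurus, Tremarctos, Vulpes.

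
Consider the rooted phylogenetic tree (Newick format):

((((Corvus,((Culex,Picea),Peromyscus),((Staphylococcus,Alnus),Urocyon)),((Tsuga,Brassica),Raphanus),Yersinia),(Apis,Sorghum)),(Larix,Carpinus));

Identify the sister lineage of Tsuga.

Tsuga attaches to the tree at the node subtending (Tsuga,Brassica).
The other lineage descending from that same node — the sister group — is the single tip Brassica.

Brassica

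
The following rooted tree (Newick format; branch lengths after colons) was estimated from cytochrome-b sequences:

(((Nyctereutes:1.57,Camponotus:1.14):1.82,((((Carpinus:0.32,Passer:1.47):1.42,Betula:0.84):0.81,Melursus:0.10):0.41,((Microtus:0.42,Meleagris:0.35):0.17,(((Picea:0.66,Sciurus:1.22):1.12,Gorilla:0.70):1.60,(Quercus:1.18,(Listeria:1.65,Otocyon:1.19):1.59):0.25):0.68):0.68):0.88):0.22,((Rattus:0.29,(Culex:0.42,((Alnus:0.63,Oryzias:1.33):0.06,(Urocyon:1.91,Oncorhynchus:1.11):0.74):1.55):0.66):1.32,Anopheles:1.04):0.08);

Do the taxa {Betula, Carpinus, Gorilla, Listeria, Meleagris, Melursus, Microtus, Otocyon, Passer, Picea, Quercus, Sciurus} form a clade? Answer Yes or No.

Yes

The most recent common ancestor of these taxa subtends ((((Carpinus,Passer),Betula),Melursus),((Microtus,Meleagris),(((Picea,Sciurus),Gorilla),(Quercus,(Listeria,Otocyon))))).
That clade has exactly 12 tips — every listed taxon and nothing else — so the group is monophyletic.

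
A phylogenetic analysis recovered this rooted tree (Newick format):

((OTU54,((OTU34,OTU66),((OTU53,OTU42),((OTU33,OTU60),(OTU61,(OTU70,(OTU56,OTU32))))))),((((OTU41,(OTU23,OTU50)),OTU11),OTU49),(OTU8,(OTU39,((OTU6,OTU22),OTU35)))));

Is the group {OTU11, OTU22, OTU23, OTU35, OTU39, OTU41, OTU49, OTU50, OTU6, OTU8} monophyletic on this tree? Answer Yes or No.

The most recent common ancestor of these taxa subtends ((((OTU41,(OTU23,OTU50)),OTU11),OTU49),(OTU8,(OTU39,((OTU6,OTU22),OTU35)))).
That clade has exactly 10 tips — every listed taxon and nothing else — so the group is monophyletic.

Yes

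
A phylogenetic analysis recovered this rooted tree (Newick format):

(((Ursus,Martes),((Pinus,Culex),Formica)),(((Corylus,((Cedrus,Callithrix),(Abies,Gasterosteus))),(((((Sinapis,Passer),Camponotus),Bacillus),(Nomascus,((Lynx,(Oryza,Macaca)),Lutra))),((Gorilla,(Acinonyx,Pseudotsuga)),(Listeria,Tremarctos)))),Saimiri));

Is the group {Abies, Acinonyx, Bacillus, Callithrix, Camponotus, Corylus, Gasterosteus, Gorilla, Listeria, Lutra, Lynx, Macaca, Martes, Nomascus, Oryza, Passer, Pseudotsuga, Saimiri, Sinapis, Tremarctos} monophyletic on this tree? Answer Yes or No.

The MRCA of the listed taxa is the root, so the smallest clade containing them is the whole tree.
That clade also contains Cedrus, Culex, Formica, Pinus, Ursus, which are not in the proposed group, so the group is not monophyletic.

No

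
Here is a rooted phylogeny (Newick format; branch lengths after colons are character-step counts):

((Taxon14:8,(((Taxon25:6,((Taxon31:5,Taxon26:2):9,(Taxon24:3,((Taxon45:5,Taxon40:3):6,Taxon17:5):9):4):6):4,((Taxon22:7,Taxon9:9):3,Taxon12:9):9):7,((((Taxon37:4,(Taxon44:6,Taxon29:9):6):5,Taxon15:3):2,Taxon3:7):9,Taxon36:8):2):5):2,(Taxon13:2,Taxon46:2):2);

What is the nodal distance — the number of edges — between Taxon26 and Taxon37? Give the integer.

The MRCA of Taxon26 and Taxon37 is the node subtending (((Taxon25,((Taxon31,Taxon26),(Taxon24,((Taxon45,Taxon40),Taxon17)))),((Taxon22,Taxon9),Taxon12)),((((Taxon37,(Taxon44,Taxon29)),Taxon15),Taxon3),Taxon36)).
From Taxon26 up to that node: 5 branches. From Taxon37 up to the same node: 5 branches. Total: 5 + 5 = 10.

10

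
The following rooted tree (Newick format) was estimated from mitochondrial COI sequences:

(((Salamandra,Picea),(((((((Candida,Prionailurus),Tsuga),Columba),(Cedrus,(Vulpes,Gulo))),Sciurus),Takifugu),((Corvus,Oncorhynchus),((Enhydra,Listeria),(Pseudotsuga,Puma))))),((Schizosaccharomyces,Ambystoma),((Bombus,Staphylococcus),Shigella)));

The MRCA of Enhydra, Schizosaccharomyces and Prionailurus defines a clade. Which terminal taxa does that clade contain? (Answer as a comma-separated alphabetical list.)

Ambystoma, Bombus, Candida, Cedrus, Columba, Corvus, Enhydra, Gulo, Listeria, Oncorhynchus, Picea, Prionailurus, Pseudotsuga, Puma, Salamandra, Schizosaccharomyces, Sciurus, Shigella, Staphylococcus, Takifugu, Tsuga, Vulpes

Tracing Enhydra: it sits inside (Enhydra,Listeria).
Tracing Schizosaccharomyces: it sits inside (Schizosaccharomyces,Ambystoma).
Tracing Prionailurus: it sits inside (Candida,Prionailurus).
The smallest clade enclosing all 3 is the whole tree (their MRCA is the root), so the answer is all 22 tips in alphabetical order.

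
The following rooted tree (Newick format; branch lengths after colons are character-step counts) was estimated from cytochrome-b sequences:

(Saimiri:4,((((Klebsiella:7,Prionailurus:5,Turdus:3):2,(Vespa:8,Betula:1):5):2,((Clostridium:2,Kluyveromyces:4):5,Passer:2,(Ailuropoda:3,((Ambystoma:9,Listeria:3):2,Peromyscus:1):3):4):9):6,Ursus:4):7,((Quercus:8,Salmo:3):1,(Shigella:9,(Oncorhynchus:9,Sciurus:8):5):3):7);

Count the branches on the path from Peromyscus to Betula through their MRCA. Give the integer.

7

The MRCA of Peromyscus and Betula is the node subtending (((Klebsiella,Prionailurus,Turdus),(Vespa,Betula)),((Clostridium,Kluyveromyces),Passer,(Ailuropoda,((Ambystoma,Listeria),Peromyscus)))).
From Peromyscus up to that node: 4 branches. From Betula up to the same node: 3 branches. Total: 4 + 3 = 7.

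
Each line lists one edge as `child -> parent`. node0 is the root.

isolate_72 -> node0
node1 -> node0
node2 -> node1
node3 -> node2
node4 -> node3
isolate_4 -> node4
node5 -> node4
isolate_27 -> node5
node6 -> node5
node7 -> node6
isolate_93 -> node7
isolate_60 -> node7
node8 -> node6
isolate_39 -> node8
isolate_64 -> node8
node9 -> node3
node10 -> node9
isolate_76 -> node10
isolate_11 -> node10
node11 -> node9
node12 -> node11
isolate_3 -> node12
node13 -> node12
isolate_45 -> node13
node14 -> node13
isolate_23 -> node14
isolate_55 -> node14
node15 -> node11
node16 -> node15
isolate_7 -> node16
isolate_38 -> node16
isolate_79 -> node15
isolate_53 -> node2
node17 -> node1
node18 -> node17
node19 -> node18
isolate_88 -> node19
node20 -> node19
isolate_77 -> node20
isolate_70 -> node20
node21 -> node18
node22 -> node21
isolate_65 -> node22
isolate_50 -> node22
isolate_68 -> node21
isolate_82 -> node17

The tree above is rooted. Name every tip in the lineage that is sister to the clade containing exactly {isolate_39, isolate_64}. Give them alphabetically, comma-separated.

The clade containing exactly {isolate_39, isolate_64} attaches to the tree at the node subtending ((isolate_93,isolate_60),(isolate_39,isolate_64)).
The other lineage descending from that same node — the sister group — is (isolate_93,isolate_60); its 2 tips in alphabetical order are the answer.

isolate_60, isolate_93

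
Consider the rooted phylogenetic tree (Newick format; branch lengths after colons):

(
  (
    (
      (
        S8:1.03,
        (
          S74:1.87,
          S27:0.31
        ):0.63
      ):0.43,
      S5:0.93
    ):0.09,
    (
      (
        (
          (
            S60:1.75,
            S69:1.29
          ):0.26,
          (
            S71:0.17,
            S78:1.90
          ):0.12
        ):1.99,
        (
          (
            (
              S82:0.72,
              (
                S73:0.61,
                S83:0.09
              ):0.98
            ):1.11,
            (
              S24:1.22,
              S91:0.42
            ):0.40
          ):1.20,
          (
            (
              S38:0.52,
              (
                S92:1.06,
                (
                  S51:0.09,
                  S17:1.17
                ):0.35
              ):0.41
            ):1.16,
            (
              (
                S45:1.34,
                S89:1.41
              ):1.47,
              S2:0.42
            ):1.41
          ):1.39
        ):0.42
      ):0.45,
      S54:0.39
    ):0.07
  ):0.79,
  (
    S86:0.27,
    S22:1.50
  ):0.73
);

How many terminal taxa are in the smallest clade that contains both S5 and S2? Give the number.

21

The MRCA of S5 and S2 is the node subtending (((S8,(S74,S27)),S5),((((S60,S69),(S71,S78)),(((S82,(S73,S83)),(S24,S91)),((S38,(S92,(S51,S17))),((S45,S89),S2)))),S54)).
That clade contains 21 terminal taxa: S17, S2, S24, S27, S38, S45, S5, S51, S54, S60, S69, S71, S73, S74, S78, S8, S82, S83, S89, S91, S92.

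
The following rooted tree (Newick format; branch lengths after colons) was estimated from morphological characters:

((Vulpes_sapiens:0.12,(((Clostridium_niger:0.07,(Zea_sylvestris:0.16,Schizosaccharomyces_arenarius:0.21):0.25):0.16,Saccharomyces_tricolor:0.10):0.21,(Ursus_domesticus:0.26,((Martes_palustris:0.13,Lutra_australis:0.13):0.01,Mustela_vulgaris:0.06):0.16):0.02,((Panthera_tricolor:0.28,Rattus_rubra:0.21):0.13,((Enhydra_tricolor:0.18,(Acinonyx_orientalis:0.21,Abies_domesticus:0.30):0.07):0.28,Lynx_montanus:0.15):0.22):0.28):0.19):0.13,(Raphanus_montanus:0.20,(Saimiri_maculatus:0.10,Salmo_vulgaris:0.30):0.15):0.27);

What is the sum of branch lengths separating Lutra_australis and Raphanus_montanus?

1.11

The path runs Lutra_australis → … → MRCA → … → Raphanus_montanus; the MRCA is the root of the tree.
Branch lengths along that path: 0.13 + 0.01 + 0.16 + 0.02 + 0.19 + 0.13 + 0.27 + 0.20 = 1.11.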